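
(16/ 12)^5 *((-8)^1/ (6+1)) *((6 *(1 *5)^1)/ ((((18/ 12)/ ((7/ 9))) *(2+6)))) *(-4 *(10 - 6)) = 327680/ 2187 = 149.83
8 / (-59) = -8 / 59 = -0.14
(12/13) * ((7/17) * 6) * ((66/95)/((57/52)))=44352/30685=1.45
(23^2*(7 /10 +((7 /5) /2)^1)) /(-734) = -3703 /3670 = -1.01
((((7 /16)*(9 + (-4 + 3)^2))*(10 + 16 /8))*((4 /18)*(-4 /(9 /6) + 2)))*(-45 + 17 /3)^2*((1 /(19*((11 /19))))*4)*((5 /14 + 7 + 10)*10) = -8354400 /11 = -759490.91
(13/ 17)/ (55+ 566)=13/ 10557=0.00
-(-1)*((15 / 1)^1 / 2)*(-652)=-4890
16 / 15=1.07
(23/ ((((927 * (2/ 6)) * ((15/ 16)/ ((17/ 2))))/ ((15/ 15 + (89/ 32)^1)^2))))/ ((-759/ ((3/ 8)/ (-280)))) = 22627/ 1328947200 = 0.00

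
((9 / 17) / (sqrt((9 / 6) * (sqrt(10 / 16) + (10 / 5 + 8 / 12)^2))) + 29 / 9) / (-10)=-29 / 90-9 * sqrt(6) / (85 * sqrt(9 * sqrt(10) + 256))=-0.34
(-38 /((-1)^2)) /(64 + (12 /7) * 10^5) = -133 /600224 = -0.00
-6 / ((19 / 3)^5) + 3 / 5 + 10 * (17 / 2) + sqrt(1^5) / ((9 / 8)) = 9636911698 / 111424455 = 86.49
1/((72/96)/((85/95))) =68/57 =1.19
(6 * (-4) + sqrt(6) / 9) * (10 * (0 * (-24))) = 0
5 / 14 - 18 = -247 / 14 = -17.64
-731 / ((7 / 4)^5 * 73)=-748544 / 1226911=-0.61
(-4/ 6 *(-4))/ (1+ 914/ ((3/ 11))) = 8/ 10057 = 0.00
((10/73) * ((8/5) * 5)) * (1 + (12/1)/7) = 1520/511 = 2.97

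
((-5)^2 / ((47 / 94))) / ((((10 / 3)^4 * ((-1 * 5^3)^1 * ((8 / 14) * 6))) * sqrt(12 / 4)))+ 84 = 84- 63 * sqrt(3) / 200000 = 84.00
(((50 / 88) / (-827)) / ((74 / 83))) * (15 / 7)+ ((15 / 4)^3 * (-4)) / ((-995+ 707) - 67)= 1585963275 / 2676555728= 0.59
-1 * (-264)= 264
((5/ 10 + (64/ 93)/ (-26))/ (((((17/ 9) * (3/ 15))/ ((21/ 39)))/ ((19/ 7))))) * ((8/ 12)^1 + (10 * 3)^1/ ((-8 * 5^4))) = 4311841/ 3562520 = 1.21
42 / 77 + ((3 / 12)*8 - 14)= -126 / 11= -11.45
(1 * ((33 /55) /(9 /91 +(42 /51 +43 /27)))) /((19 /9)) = 0.11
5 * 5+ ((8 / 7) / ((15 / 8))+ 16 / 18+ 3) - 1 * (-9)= 38.50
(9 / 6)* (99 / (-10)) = -14.85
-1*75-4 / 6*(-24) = -59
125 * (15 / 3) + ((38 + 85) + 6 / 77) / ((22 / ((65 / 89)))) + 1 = 94995521 / 150766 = 630.09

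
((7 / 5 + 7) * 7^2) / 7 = 294 / 5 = 58.80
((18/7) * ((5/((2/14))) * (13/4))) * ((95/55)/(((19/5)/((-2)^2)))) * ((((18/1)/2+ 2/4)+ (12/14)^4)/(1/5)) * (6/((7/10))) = 228828.64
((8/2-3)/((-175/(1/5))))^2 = 1/765625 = 0.00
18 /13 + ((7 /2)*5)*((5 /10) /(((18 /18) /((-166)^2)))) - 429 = 3128936 /13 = 240687.38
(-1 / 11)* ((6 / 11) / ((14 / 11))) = -3 / 77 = -0.04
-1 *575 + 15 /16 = -9185 /16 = -574.06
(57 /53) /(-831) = -19 /14681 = -0.00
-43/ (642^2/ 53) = -2279/ 412164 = -0.01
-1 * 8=-8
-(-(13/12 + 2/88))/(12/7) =511/792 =0.65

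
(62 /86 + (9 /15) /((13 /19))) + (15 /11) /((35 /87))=4.99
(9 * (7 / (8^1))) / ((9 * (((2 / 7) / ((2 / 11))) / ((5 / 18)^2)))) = 1225 / 28512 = 0.04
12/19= 0.63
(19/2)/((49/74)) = 703/49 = 14.35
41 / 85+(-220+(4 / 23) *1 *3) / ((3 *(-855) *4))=505213 / 1002915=0.50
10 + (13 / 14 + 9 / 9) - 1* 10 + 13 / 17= 641 / 238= 2.69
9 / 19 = 0.47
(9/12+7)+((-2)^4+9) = 131/4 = 32.75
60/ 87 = 0.69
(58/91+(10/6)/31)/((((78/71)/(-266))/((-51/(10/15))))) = 134135117/10478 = 12801.60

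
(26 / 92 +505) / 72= 23243 / 3312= 7.02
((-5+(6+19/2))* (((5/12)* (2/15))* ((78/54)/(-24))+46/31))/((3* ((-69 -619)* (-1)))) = 1249115/165846528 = 0.01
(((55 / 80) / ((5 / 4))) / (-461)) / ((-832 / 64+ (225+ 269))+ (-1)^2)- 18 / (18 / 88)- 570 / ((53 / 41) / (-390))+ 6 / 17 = 688222388275289 / 4004080040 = 171880.28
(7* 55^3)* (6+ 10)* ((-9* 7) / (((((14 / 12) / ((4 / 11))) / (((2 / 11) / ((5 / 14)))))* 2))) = -93139200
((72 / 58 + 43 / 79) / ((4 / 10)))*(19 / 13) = 388645 / 59566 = 6.52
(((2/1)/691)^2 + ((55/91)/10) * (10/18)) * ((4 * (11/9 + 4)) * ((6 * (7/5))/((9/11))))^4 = 1318297316599219535710208/18555686671348125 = 71045461.15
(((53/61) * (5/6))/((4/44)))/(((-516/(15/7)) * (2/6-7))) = 2915/587552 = 0.00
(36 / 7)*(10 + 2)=432 / 7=61.71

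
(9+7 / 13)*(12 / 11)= 1488 / 143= 10.41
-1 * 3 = -3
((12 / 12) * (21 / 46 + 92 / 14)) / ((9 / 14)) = 2263 / 207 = 10.93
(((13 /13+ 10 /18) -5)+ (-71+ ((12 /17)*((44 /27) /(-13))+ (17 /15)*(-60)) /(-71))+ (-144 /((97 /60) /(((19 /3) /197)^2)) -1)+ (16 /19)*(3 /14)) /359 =-5260230077698781 /25383026780691489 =-0.21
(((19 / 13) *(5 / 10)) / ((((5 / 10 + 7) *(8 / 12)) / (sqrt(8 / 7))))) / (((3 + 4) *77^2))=0.00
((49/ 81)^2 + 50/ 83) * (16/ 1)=8437328/ 544563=15.49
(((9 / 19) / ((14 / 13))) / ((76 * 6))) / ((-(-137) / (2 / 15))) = 13 / 13847960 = 0.00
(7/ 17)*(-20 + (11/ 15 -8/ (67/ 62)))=-187621/ 17085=-10.98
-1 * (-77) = 77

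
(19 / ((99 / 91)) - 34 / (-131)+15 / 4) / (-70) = -222799 / 726264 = -0.31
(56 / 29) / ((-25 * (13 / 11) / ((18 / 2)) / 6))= -33264 / 9425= -3.53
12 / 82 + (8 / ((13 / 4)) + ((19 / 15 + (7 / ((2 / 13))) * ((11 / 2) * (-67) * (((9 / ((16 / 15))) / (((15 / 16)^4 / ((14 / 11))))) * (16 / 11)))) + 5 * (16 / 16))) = -248461301592 / 732875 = -339022.76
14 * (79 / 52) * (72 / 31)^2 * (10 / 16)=895860 / 12493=71.71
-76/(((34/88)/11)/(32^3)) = -1205338112/17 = -70902241.88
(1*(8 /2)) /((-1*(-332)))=1 /83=0.01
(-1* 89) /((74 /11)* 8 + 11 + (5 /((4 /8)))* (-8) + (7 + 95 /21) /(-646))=6640557 /1134092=5.86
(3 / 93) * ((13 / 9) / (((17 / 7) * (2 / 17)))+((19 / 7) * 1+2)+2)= 1483 / 3906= 0.38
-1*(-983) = 983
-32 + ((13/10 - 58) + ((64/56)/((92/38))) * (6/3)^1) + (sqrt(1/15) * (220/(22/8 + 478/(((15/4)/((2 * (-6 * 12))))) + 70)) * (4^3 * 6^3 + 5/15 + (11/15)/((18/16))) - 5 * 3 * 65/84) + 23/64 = -728667/7360 - 328481648 * sqrt(15)/29617569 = -141.96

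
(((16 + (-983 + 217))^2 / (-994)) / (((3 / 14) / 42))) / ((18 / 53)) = -23187500 / 71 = -326584.51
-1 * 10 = -10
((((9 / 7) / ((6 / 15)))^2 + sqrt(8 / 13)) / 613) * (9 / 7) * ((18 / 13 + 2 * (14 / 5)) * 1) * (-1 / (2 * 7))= -827415 / 76534276 - 4086 * sqrt(26) / 25381265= -0.01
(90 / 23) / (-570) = -3 / 437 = -0.01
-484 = -484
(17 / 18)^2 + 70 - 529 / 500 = 707069 / 10125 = 69.83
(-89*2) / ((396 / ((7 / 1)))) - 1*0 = -623 / 198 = -3.15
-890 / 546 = -445 / 273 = -1.63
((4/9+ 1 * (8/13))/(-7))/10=-62/4095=-0.02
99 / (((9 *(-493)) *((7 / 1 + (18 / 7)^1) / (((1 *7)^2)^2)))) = -184877 / 33031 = -5.60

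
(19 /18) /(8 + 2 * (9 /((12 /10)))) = 19 /414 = 0.05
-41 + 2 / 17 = -695 / 17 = -40.88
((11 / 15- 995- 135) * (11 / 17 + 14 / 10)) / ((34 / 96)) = -6527.08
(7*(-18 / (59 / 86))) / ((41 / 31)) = -335916 / 2419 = -138.87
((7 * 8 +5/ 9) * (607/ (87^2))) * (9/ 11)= 308963/ 83259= 3.71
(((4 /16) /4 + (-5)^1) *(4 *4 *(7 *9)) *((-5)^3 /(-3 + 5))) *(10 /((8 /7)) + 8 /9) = 23986375 /8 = 2998296.88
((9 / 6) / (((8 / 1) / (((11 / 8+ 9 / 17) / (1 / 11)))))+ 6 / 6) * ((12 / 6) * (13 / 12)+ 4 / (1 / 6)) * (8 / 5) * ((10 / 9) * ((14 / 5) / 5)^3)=577444273 / 14343750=40.26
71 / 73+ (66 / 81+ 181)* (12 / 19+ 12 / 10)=20845411 / 62415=333.98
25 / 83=0.30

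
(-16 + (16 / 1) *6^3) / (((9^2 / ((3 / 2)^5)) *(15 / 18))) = 387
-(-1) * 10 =10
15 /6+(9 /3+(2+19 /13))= 233 /26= 8.96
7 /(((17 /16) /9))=1008 /17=59.29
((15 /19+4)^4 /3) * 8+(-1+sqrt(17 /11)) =sqrt(187) /11+548208725 /390963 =1403.44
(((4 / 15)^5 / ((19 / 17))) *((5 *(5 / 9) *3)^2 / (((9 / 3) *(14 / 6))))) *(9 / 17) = 1024 / 161595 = 0.01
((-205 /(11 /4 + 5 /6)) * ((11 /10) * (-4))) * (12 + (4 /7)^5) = 2194111392 /722701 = 3035.99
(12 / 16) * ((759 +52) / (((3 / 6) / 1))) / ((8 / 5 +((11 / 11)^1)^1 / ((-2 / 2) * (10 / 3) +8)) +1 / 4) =589.31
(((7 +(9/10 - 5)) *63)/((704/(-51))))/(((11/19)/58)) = -51340527/38720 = -1325.94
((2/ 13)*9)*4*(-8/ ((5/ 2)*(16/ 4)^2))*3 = -216/ 65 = -3.32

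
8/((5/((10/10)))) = 8/5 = 1.60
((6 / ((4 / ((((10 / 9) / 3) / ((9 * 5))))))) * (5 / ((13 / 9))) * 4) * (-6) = -40 / 39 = -1.03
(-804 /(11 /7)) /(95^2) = -5628 /99275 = -0.06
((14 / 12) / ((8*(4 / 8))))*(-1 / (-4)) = 7 / 96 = 0.07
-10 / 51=-0.20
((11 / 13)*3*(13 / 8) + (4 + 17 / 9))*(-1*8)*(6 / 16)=-721 / 24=-30.04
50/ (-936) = -25/ 468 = -0.05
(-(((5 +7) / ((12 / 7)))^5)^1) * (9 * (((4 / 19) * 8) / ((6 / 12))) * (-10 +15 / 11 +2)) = 706700736 / 209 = 3381343.23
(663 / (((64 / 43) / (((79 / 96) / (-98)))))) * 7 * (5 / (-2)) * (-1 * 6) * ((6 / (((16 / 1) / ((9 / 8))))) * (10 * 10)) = -7601212125 / 458752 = -16569.33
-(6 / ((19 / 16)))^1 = -96 / 19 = -5.05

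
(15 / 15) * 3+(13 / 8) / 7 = 181 / 56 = 3.23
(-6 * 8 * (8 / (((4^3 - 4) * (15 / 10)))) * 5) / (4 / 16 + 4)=-256 / 51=-5.02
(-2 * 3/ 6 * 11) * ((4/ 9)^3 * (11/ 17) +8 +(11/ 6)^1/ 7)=-15876443/ 173502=-91.51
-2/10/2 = -1/10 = -0.10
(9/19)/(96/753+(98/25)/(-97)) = 5478075/1007038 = 5.44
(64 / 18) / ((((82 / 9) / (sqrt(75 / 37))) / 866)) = 481.15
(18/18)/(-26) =-1/26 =-0.04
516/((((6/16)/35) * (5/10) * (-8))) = -12040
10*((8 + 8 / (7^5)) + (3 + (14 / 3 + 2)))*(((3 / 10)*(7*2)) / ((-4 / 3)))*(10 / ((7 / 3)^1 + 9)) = -40085775 / 81634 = -491.04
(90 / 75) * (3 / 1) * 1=3.60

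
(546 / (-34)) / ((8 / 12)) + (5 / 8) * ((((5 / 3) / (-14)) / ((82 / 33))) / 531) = -1997014963 / 82903968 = -24.09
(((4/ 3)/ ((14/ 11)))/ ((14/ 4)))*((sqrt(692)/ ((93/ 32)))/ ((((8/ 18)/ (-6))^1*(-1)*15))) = 1408*sqrt(173)/ 7595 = 2.44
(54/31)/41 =54/1271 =0.04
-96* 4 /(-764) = 0.50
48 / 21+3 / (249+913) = 2659 / 1162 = 2.29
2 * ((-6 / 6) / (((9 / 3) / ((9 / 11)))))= -6 / 11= -0.55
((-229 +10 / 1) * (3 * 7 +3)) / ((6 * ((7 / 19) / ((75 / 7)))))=-1248300 / 49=-25475.51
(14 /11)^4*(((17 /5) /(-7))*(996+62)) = -98707168 /73205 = -1348.37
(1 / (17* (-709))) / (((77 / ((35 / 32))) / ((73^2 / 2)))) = -26645 / 8485312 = -0.00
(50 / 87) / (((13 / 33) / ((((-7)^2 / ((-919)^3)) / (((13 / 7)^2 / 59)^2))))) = -225244892950 / 8357209583077823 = -0.00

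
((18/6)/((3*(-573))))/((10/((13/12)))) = -0.00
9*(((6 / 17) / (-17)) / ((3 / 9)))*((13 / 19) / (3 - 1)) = -0.19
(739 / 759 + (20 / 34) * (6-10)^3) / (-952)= 0.04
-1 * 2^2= -4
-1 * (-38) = 38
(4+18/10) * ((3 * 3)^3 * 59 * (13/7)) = 16215147/35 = 463289.91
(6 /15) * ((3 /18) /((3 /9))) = 1 /5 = 0.20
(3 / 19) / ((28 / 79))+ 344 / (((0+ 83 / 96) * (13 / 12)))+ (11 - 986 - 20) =-360076921 / 574028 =-627.28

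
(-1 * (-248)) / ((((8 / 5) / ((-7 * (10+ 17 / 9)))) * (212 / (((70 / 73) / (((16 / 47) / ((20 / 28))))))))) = -136411625 / 1114272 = -122.42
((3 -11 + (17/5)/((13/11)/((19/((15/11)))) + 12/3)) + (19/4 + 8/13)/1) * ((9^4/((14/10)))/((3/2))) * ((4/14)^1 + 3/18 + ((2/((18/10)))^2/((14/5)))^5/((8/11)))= -245138623852192259887/91596680642176164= -2676.28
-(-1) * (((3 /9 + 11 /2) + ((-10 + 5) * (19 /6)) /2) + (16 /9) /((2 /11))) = 277 /36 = 7.69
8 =8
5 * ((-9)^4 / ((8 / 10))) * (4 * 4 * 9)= 5904900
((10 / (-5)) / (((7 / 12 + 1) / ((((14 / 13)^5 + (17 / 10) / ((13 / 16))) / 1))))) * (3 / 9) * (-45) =473285952 / 7054567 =67.09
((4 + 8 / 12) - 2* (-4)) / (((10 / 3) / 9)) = 171 / 5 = 34.20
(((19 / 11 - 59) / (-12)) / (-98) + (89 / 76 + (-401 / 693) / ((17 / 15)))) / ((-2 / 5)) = -32605 / 21318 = -1.53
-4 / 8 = -1 / 2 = -0.50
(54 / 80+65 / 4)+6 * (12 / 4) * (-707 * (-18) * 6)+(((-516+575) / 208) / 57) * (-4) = 40737954187 / 29640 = 1374424.91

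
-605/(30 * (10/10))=-121/6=-20.17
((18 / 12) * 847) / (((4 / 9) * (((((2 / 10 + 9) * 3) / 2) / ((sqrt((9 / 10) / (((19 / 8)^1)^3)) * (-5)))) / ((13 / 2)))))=-1486485 * sqrt(95) / 8303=-1744.97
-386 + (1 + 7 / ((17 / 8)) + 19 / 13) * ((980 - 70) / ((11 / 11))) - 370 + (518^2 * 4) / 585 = 62816012 / 9945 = 6316.34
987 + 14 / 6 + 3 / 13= 989.56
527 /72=7.32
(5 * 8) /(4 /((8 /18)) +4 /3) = 120 /31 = 3.87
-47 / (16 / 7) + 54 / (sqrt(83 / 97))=-329 / 16 + 54 *sqrt(8051) / 83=37.81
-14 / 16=-7 / 8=-0.88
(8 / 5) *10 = 16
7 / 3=2.33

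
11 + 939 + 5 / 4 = 3805 / 4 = 951.25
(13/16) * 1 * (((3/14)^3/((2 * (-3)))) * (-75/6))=2925/175616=0.02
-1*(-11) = 11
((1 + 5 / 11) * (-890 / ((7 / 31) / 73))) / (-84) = 8056280 / 1617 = 4982.24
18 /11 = 1.64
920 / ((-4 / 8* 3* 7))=-1840 / 21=-87.62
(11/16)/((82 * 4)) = 11/5248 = 0.00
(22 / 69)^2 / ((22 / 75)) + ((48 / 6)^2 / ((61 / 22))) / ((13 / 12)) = 27250102 / 1258491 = 21.65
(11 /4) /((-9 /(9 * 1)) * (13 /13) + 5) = 11 /16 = 0.69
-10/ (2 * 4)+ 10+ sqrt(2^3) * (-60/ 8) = 35/ 4 - 15 * sqrt(2) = -12.46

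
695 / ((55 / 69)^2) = 1093.85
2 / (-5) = -2 / 5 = -0.40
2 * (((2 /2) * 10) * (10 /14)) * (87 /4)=2175 /7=310.71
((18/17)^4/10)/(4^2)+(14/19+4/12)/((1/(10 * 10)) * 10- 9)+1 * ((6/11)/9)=-2413455397/46607223630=-0.05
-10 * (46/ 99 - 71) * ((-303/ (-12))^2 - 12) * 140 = 12231248225/ 198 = 61773980.93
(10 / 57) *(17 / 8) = 85 / 228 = 0.37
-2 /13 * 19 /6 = -19 /39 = -0.49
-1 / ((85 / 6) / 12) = -72 / 85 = -0.85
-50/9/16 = -25/72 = -0.35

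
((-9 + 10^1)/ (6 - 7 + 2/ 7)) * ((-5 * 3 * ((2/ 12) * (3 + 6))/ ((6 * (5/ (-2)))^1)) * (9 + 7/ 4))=-903/ 40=-22.58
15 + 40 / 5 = 23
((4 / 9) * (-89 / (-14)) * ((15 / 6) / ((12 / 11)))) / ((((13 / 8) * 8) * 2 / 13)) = 3.24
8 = 8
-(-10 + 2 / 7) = 68 / 7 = 9.71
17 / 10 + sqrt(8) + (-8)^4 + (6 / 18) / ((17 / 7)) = 2 * sqrt(2) + 2089897 / 510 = 4100.67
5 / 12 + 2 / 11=79 / 132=0.60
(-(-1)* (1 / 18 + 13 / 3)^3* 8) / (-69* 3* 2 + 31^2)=493039 / 398763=1.24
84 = 84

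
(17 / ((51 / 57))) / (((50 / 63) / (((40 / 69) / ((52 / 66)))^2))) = 1158696 / 89401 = 12.96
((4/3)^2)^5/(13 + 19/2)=2097152/2657205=0.79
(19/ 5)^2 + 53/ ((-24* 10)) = 17063/ 1200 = 14.22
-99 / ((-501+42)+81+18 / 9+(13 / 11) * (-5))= 1089 / 4201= 0.26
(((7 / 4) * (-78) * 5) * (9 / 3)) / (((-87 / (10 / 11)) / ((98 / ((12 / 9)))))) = 1003275 / 638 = 1572.53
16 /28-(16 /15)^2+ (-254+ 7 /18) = -800659 /3150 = -254.18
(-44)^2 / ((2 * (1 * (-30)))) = -484 / 15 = -32.27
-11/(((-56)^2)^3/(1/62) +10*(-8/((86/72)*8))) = -473/82222051229336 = -0.00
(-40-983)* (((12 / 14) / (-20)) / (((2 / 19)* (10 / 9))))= 524799 / 1400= 374.86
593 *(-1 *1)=-593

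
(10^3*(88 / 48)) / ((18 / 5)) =13750 / 27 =509.26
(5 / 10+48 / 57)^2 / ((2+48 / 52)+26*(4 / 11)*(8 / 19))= 371943 / 1425608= 0.26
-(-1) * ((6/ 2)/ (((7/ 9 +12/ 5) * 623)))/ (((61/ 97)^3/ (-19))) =-2341006245/ 20221510309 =-0.12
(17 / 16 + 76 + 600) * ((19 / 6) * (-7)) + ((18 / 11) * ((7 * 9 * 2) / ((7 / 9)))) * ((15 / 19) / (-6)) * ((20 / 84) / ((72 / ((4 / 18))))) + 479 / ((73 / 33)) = -50551675225 / 3417568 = -14791.71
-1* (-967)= 967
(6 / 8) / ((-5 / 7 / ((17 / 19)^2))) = -6069 / 7220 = -0.84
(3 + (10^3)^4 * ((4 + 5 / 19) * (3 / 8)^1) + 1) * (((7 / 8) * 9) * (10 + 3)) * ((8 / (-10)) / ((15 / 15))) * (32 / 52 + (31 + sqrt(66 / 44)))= -393249937500983934 / 95 - 6219281250015561 * sqrt(6) / 95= -4299831611898745.19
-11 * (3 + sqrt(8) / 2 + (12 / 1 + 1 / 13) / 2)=-2585 / 26 - 11 * sqrt(2)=-114.98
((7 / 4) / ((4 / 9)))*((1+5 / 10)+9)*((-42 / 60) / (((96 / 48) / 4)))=-57.88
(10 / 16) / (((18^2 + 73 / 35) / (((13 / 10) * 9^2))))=0.20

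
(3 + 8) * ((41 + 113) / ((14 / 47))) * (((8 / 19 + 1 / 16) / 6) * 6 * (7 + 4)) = 9195879 / 304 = 30249.60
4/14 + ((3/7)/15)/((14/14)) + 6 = 221/35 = 6.31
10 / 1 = 10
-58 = -58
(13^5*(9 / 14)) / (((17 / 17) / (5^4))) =2088523125 / 14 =149180223.21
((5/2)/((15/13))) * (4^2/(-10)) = -52/15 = -3.47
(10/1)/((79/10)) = 100/79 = 1.27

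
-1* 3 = -3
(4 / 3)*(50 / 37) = 200 / 111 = 1.80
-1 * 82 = -82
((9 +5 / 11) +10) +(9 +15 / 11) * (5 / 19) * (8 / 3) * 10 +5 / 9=9181 / 99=92.74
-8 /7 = -1.14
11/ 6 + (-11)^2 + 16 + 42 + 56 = 1421/ 6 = 236.83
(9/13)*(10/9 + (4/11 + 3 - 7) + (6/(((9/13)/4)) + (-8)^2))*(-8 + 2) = -399.36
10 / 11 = 0.91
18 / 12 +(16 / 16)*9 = 21 / 2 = 10.50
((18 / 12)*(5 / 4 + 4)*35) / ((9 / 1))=245 / 8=30.62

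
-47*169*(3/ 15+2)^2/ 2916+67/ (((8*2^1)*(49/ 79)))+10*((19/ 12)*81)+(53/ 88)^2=8827261987933/ 6915585600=1276.43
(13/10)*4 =26/5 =5.20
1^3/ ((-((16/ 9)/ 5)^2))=-2025/ 256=-7.91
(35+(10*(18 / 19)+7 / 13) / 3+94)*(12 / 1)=392248 / 247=1588.05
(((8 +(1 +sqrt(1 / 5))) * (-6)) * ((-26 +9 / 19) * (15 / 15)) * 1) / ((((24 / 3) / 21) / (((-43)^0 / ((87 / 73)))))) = 148701 * sqrt(5) / 2204 +6691545 / 2204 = 3186.96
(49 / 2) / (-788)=-49 / 1576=-0.03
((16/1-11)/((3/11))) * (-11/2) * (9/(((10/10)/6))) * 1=-5445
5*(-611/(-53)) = 3055/53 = 57.64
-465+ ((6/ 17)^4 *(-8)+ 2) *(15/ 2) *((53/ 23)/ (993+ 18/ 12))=-592187935375/ 1273611729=-464.97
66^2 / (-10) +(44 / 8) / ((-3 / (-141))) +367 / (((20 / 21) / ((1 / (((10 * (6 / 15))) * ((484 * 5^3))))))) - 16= -934596293 / 4840000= -193.10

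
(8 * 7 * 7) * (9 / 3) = 1176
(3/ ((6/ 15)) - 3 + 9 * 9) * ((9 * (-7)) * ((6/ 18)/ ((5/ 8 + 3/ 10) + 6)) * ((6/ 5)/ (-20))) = 21546/ 1385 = 15.56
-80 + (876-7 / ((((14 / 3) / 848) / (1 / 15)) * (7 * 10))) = 139088 / 175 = 794.79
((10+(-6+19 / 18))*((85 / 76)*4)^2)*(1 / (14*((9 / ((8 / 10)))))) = 18785 / 29241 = 0.64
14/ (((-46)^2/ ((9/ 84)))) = 3/ 4232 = 0.00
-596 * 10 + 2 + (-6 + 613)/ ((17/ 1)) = -100679/ 17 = -5922.29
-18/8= -9/4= -2.25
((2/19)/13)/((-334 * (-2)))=1/82498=0.00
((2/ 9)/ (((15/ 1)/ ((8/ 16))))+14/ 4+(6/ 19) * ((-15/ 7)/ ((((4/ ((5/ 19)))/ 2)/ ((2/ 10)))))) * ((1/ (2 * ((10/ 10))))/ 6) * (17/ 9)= 40475623/ 73687320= 0.55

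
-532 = -532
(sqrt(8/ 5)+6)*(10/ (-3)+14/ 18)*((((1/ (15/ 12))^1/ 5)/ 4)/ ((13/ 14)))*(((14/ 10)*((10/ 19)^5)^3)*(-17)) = 122617600000000000*sqrt(10)/ 1776191862495351400983+613088000000000000/ 592063954165117133661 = 0.00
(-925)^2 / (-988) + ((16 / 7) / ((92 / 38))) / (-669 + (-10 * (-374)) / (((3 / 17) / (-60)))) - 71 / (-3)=-511417846984171 / 607131855876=-842.35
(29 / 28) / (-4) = -29 / 112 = -0.26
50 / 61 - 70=-4220 / 61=-69.18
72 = 72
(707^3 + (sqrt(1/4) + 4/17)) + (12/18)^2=108138332719/306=353393244.18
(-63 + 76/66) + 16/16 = -2008/33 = -60.85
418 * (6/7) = 2508/7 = 358.29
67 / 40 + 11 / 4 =177 / 40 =4.42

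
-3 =-3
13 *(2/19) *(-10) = -260/19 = -13.68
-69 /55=-1.25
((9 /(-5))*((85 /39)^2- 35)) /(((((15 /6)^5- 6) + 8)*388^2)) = 0.00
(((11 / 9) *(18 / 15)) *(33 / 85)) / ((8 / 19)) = 1.35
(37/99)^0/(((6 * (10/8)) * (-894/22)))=-22/6705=-0.00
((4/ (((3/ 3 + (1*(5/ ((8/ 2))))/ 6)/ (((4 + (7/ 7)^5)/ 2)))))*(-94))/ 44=-5640/ 319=-17.68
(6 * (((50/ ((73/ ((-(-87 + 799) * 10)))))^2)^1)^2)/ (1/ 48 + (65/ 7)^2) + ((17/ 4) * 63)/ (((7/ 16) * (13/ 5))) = 2946672784631003297653143540/ 74887212251917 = 39348143641914.95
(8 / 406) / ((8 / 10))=5 / 203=0.02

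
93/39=2.38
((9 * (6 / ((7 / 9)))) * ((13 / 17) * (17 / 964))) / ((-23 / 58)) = -91611 / 38801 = -2.36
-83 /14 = -5.93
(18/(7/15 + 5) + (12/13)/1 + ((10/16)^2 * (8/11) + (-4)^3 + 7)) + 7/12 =-51.92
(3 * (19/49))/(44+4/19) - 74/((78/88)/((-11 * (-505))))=-248154723521/535080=-463771.26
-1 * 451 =-451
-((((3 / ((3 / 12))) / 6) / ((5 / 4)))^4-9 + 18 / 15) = 779 / 625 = 1.25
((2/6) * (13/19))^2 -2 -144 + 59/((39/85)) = -733160/42237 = -17.36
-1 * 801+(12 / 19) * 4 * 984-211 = 1473.89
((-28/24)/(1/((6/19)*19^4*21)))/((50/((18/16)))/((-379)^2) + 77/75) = -32586601948425/33191071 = -981788.20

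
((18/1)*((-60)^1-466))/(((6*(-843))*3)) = 526/843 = 0.62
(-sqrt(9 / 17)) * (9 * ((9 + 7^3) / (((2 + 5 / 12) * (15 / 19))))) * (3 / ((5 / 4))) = -8667648 * sqrt(17) / 12325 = -2899.60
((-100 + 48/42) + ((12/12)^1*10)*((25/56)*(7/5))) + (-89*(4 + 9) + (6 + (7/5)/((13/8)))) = -2261797/1820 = -1242.75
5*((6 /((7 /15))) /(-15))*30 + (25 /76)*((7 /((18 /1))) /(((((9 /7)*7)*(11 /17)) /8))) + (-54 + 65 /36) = -85601893 /474012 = -180.59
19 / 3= 6.33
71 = 71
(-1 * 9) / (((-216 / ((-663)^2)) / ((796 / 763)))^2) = -94465939370881 / 2328676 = -40566373.07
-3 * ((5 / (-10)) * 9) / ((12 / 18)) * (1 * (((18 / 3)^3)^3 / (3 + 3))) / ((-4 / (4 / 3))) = -11337408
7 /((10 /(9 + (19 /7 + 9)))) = 29 /2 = 14.50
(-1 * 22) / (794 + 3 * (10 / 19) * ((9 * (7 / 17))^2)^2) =-1586899 / 78753938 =-0.02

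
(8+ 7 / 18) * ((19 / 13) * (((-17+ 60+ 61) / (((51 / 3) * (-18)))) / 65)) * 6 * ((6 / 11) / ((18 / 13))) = -11476 / 75735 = -0.15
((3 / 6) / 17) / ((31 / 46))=23 / 527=0.04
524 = 524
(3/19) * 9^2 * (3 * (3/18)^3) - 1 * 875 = -132973/152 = -874.82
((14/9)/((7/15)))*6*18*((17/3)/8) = 255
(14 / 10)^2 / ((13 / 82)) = 4018 / 325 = 12.36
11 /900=0.01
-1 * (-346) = 346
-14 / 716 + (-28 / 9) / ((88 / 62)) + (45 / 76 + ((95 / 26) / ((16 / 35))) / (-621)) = -15774939007 / 9664608096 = -1.63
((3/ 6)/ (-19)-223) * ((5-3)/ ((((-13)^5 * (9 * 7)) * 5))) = 565/ 148145907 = 0.00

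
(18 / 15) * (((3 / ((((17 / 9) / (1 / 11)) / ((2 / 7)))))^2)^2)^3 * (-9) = -33198531813531453579264 / 126545225178389194820916141809034884405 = -0.00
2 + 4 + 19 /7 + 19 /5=438 /35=12.51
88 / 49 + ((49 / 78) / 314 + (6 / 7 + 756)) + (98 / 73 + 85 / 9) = 202227549103 / 262823652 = 769.44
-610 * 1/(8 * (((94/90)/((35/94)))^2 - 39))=756590625/308902604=2.45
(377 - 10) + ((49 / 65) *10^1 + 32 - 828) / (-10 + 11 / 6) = 295279 / 637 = 463.55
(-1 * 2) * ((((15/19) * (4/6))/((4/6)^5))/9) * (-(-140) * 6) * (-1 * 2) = 28350/19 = 1492.11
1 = 1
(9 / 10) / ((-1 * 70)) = -9 / 700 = -0.01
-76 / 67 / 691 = -76 / 46297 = -0.00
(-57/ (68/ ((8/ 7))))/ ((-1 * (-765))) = -38/ 30345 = -0.00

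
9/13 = 0.69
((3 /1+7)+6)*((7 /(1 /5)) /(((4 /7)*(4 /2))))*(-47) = -23030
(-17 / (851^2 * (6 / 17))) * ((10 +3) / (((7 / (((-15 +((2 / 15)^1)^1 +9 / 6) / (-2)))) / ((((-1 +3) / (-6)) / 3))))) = 0.00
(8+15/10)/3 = 19/6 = 3.17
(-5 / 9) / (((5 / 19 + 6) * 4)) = -95 / 4284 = -0.02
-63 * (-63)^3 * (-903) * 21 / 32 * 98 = -14637446572707 / 16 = -914840410794.19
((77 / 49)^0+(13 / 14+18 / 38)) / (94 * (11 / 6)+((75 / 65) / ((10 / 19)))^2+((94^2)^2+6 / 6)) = 647946 / 21058721297215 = 0.00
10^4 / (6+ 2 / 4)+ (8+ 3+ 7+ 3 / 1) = 20273 / 13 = 1559.46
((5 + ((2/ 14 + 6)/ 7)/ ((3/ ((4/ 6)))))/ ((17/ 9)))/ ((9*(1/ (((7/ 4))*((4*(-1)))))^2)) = 2291/ 153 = 14.97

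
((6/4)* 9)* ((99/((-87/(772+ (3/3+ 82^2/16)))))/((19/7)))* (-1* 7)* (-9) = -1875459663/4408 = -425467.26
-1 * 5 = -5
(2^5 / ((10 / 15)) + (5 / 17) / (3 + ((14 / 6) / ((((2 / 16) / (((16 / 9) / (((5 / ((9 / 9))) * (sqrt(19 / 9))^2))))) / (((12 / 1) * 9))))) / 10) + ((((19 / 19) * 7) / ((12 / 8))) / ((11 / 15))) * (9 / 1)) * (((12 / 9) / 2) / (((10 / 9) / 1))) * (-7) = -2419021381 / 5470685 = -442.18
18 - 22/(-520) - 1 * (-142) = 41611/260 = 160.04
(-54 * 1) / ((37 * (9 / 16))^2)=-512 / 4107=-0.12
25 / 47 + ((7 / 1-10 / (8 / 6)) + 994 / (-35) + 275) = 115917 / 470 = 246.63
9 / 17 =0.53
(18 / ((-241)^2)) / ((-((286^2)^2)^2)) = -9 / 1299967080069100441251968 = -0.00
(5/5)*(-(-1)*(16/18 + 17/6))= 67/18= 3.72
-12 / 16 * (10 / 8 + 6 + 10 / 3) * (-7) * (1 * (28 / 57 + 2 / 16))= 249809 / 7296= 34.24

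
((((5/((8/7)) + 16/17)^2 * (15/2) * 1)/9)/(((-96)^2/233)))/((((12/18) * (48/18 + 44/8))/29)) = 5886799755/1856110592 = 3.17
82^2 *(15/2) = 50430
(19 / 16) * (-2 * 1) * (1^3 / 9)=-19 / 72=-0.26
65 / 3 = 21.67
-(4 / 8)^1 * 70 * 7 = -245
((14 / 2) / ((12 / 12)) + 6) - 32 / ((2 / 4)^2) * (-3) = 397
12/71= 0.17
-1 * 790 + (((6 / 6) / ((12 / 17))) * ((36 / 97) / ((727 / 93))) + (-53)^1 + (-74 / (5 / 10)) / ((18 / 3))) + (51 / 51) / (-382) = -70115061653 / 80814774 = -867.60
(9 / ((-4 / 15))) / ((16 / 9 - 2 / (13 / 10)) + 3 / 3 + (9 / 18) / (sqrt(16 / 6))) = -18322200 / 631733 + 1848015* sqrt(6) / 631733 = -21.84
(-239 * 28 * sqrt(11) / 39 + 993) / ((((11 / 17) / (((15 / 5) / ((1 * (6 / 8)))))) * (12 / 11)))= 5627 -113764 * sqrt(11) / 117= 2402.11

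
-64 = -64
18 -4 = 14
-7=-7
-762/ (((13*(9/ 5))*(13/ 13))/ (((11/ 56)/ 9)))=-6985/ 9828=-0.71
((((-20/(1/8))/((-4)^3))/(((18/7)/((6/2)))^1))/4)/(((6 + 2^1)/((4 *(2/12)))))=35/576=0.06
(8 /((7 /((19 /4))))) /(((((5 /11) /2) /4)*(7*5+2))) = 3344 /1295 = 2.58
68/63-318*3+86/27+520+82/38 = -1535431/3591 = -427.58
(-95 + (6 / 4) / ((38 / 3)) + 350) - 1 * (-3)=19617 / 76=258.12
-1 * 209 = -209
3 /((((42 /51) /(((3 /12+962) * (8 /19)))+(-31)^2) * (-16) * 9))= -21811 /1006099936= -0.00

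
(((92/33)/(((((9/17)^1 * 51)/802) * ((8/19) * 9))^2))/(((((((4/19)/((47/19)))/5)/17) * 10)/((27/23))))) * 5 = 231906398195/2309472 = 100415.33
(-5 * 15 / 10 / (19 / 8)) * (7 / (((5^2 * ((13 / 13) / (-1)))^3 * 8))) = 21 / 118750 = 0.00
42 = 42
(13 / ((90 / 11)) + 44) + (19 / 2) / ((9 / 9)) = 2479 / 45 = 55.09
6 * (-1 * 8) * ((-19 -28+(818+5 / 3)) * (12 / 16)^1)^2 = -16119372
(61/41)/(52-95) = -61/1763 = -0.03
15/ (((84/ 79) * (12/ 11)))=4345/ 336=12.93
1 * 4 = 4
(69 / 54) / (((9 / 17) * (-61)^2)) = 391 / 602802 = 0.00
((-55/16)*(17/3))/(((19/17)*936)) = -15895/853632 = -0.02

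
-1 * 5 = -5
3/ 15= 1/ 5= 0.20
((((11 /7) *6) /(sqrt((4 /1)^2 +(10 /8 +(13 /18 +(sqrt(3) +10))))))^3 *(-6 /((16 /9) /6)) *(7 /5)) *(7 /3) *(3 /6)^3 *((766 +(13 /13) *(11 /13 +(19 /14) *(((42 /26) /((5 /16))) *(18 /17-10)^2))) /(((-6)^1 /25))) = 31114115200377 /(3757 *(36 *sqrt(3) +1007)^(3 /2)) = 236828.58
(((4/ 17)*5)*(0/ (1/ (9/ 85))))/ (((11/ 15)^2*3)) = 0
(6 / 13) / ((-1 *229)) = -6 / 2977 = -0.00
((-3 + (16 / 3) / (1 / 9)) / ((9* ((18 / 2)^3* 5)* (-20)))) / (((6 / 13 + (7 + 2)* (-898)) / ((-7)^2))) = 637 / 1531774800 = 0.00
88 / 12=22 / 3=7.33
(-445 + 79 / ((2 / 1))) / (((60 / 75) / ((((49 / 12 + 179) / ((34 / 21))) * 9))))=-561256605 / 1088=-515860.85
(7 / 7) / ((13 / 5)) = 5 / 13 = 0.38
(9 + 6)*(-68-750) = -12270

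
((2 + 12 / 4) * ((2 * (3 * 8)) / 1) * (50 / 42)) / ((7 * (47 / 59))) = 51.24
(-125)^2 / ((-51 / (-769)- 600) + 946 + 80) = 2403125 / 65529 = 36.67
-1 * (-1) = 1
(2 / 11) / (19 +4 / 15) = 0.01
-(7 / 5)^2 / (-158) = 49 / 3950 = 0.01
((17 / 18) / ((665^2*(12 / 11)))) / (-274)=-187 / 26172644400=-0.00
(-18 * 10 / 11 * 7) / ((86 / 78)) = -103.89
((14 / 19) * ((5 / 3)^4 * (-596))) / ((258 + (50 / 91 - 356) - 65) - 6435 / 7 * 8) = 474565000 / 1052711397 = 0.45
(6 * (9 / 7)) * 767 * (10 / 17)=414180 / 119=3480.50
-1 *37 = -37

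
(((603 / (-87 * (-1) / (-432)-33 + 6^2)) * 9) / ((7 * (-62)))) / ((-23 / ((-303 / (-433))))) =118395432 / 870924509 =0.14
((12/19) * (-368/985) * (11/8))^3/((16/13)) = -181894119264/6554951675875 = -0.03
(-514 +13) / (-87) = 167 / 29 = 5.76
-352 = -352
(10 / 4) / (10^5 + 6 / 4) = 5 / 200003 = 0.00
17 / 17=1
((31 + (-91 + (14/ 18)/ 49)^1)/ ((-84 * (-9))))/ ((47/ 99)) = -41569/ 248724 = -0.17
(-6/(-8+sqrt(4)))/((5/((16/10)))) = 8/25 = 0.32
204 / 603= 68 / 201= 0.34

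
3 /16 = 0.19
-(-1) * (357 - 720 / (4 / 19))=-3063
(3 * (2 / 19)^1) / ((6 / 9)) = 9 / 19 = 0.47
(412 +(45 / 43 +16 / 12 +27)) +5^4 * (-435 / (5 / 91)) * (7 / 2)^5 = -10728042834859 / 4128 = -2598847585.96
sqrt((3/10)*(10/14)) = sqrt(42)/14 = 0.46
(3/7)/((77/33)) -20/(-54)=733/1323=0.55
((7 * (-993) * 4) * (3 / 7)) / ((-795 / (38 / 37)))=15.39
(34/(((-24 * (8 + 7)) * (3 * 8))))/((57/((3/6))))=-0.00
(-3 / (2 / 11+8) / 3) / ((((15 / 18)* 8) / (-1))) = 11 / 600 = 0.02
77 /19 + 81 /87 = 2746 /551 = 4.98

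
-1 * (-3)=3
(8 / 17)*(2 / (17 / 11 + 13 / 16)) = 2816 / 7055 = 0.40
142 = 142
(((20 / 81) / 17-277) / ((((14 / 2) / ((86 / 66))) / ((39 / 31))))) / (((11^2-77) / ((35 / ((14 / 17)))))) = -152291165 / 2430648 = -62.65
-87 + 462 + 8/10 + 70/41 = 77389/205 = 377.51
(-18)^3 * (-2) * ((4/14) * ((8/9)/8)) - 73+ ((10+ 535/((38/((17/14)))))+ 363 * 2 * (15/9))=116613/76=1534.38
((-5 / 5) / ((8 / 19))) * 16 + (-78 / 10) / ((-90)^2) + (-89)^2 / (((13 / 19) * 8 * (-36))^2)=-66227548171 / 1752192000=-37.80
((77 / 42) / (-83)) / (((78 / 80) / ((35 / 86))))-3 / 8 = -1283519 / 3340584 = -0.38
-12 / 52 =-3 / 13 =-0.23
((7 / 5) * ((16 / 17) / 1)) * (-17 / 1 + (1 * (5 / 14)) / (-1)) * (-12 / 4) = 68.61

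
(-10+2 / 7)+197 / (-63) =-809 / 63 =-12.84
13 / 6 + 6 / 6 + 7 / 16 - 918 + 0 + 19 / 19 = -43843 / 48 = -913.40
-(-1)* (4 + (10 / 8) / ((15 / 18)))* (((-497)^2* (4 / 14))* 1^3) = 388157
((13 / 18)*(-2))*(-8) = 104 / 9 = 11.56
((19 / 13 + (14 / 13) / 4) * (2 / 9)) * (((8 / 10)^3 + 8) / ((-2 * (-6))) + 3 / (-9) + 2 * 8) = 2047 / 325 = 6.30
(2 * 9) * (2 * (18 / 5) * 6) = 3888 / 5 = 777.60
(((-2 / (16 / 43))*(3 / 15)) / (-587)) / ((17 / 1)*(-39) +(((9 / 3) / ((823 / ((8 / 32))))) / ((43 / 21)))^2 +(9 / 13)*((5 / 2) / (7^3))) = -0.00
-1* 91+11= -80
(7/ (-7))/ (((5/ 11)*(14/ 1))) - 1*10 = -10.16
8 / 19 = 0.42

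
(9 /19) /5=9 /95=0.09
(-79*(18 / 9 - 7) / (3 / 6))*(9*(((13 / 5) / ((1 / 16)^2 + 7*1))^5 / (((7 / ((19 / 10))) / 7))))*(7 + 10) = 93753763669850198114304 / 57909720588725603125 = 1618.96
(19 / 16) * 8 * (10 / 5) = 19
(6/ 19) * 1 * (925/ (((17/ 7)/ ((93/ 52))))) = 1806525/ 8398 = 215.11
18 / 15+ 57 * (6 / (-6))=-279 / 5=-55.80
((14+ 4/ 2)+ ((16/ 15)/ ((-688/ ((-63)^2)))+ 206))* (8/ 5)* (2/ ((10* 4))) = 92814/ 5375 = 17.27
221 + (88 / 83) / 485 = 8896443 / 40255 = 221.00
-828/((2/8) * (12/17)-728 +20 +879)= -2346/485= -4.84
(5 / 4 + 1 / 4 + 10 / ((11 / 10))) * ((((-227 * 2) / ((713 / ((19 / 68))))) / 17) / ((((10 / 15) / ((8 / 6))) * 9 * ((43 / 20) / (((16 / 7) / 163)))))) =-160788640 / 1000867684509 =-0.00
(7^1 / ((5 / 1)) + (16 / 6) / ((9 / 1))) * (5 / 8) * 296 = 8473 / 27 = 313.81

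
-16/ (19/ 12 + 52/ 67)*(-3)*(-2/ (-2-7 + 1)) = 9648/ 1897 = 5.09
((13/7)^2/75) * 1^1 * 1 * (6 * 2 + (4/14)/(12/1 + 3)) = 213278/385875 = 0.55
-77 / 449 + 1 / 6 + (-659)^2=1169953001 / 2694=434281.00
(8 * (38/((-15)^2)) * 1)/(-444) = -76/24975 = -0.00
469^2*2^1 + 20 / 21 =9238382 / 21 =439922.95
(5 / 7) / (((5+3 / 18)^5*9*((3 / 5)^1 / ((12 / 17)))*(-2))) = -0.00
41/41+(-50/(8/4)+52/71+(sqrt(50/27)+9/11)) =-17533/781+5 * sqrt(6)/9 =-21.09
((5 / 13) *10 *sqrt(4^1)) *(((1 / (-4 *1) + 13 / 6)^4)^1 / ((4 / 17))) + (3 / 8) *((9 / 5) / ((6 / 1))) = 594813757 / 1347840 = 441.31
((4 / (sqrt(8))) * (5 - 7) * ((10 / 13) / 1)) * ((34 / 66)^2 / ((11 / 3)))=-5780 * sqrt(2) / 51909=-0.16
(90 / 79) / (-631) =-90 / 49849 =-0.00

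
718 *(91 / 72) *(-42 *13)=-495479.83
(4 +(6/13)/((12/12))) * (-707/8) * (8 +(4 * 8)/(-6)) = -41006/39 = -1051.44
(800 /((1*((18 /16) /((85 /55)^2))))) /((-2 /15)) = -4624000 /363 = -12738.29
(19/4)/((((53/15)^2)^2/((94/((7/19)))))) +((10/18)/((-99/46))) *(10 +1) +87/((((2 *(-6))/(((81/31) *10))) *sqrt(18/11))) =44167955555/8947805454- 3915 *sqrt(22)/124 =-143.15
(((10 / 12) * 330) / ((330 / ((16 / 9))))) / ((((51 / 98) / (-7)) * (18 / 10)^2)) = -686000 / 111537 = -6.15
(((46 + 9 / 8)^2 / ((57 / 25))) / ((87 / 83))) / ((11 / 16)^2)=40678300 / 20691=1965.99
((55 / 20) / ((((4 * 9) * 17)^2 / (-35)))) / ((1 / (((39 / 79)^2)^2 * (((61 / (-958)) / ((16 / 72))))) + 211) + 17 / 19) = -22939823907 / 13670022733411712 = -0.00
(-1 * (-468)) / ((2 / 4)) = 936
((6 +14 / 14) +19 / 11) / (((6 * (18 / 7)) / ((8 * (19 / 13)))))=8512 / 1287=6.61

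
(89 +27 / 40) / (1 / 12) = 10761 / 10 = 1076.10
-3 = -3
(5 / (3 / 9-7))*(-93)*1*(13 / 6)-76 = 601 / 8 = 75.12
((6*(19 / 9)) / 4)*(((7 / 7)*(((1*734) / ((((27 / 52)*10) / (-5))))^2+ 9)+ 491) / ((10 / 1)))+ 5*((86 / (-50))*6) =346222529 / 2187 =158309.34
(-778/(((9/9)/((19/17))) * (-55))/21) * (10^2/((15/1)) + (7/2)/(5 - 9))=1027349/235620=4.36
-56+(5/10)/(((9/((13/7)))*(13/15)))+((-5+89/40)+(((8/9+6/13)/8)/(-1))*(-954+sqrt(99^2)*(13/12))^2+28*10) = -10553810479/87360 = -120808.27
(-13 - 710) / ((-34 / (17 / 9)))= 241 / 6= 40.17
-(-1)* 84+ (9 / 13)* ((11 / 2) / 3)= 2217 / 26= 85.27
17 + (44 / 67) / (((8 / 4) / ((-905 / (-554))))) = 325458 / 18559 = 17.54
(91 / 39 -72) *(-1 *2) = 139.33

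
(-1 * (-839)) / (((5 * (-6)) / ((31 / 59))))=-26009 / 1770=-14.69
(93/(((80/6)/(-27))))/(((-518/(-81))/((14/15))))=-203391/7400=-27.49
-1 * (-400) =400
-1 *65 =-65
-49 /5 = -9.80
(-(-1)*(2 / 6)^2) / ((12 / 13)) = 13 / 108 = 0.12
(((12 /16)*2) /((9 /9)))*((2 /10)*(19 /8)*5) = 57 /16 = 3.56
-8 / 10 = -4 / 5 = -0.80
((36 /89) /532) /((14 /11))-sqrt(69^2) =-11434443 /165718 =-69.00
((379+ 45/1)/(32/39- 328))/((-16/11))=2067/2320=0.89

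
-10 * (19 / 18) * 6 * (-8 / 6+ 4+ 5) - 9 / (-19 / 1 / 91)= -75659 / 171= -442.45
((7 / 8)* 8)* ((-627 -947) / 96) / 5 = -5509 / 240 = -22.95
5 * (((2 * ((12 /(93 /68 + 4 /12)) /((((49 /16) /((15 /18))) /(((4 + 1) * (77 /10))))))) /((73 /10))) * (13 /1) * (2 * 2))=5264.61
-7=-7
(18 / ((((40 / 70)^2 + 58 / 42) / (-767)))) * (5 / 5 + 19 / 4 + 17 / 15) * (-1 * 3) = 419088033 / 2510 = 166967.34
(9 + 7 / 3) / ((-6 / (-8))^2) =544 / 27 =20.15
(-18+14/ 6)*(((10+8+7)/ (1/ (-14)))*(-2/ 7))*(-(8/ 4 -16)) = -65800/ 3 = -21933.33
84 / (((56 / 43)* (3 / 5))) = 215 / 2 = 107.50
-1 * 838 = -838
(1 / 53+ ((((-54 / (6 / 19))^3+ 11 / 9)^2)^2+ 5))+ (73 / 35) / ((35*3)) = 266277760763729082602980287417608153 / 425972925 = 625104895490080930854890100.00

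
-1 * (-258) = 258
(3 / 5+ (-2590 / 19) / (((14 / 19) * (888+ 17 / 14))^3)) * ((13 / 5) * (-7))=-526702884853327 / 48232903871225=-10.92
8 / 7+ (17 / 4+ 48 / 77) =1853 / 308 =6.02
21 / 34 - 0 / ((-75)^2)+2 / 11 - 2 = -449 / 374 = -1.20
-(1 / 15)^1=-0.07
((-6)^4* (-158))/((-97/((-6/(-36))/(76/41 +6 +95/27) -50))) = -128853437904/1221133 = -105519.58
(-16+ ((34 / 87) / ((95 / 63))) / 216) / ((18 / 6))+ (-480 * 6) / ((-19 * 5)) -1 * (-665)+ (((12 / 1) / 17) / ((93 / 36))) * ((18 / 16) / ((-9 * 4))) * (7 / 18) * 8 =108187616413 / 156803580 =689.96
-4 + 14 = 10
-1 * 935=-935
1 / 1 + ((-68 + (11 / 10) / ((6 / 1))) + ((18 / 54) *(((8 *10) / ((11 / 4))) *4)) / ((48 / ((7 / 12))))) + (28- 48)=-512891 / 5940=-86.35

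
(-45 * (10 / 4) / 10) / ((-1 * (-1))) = -45 / 4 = -11.25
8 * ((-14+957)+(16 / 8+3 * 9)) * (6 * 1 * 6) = 279936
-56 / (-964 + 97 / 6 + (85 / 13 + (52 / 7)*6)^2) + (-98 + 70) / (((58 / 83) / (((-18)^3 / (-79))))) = -560424447758112 / 189458274869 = -2958.04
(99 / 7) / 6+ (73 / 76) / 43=54433 / 22876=2.38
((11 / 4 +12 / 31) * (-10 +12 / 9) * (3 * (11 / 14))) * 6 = -166881 / 434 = -384.52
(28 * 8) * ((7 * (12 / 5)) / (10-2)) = 2352 / 5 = 470.40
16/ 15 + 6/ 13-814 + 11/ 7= -1106879/ 1365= -810.90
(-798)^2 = 636804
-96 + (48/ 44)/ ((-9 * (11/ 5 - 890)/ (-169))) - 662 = -111040526/ 146487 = -758.02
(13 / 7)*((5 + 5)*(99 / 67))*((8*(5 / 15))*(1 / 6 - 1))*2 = -121.96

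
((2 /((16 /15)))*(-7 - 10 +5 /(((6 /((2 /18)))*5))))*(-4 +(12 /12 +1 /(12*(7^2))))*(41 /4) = 47345365 /48384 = 978.53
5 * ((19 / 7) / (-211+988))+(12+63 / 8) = 865561 / 43512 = 19.89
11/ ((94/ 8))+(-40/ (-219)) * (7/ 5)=12268/ 10293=1.19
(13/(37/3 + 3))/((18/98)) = 637/138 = 4.62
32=32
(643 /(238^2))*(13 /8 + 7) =44367 /453152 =0.10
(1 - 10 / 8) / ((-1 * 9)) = 1 / 36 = 0.03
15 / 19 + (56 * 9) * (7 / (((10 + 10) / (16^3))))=68640843 / 95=722535.19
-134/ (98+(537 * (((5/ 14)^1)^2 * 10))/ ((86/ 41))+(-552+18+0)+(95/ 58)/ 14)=8187802/ 6680853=1.23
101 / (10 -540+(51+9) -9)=-101 / 479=-0.21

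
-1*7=-7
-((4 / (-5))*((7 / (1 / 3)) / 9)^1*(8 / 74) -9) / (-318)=-5107 / 176490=-0.03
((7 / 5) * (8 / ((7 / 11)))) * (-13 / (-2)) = 572 / 5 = 114.40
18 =18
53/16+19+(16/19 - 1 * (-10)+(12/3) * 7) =18591/304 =61.15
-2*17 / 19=-34 / 19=-1.79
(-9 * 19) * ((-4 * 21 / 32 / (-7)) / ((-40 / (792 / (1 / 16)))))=101574 / 5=20314.80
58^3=195112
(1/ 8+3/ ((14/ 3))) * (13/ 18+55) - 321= -280439/ 1008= -278.21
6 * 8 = 48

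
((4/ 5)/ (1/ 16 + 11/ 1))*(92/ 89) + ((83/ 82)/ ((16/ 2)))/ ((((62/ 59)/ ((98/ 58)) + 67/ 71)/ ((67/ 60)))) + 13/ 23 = 371826079306771/ 509200417284800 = 0.73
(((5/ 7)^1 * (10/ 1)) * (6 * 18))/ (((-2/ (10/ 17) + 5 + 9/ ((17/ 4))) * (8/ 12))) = 311.26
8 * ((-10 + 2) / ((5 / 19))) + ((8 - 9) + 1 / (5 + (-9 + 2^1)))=-2447 / 10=-244.70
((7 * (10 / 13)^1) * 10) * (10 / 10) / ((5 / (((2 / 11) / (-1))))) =-280 / 143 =-1.96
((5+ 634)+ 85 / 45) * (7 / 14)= 2884 / 9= 320.44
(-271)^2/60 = 1224.02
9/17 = 0.53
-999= -999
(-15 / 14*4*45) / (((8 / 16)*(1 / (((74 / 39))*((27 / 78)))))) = -299700 / 1183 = -253.34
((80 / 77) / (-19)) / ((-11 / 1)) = 80 / 16093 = 0.00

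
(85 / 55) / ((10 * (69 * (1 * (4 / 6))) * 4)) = 17 / 20240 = 0.00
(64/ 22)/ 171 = 32/ 1881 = 0.02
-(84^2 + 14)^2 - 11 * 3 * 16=-49985428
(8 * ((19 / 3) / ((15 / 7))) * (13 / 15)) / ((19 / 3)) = 728 / 225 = 3.24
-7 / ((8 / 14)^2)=-343 / 16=-21.44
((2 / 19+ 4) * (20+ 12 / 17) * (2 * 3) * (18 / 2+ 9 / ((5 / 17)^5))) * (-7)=-14768230853376 / 1009375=-14631064.62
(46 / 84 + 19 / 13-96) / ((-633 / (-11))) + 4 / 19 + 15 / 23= -116392447 / 151035066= -0.77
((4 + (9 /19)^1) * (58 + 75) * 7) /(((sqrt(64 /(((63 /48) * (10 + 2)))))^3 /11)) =8659035 * sqrt(7) /4096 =5593.18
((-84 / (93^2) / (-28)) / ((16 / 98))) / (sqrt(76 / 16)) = 49*sqrt(19) / 219108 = 0.00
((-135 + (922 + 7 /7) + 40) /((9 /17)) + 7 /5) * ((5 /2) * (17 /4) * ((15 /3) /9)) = 221765 /24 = 9240.21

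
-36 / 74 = -18 / 37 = -0.49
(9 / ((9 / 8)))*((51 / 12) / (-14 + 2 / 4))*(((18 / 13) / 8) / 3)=-17 / 117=-0.15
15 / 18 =5 / 6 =0.83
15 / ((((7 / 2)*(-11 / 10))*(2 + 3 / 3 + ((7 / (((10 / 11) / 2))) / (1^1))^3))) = -9375 / 8795479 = -0.00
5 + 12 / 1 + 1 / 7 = 120 / 7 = 17.14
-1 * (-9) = 9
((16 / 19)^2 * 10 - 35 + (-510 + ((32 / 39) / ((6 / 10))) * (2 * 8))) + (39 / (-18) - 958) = -124700089 / 84474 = -1476.19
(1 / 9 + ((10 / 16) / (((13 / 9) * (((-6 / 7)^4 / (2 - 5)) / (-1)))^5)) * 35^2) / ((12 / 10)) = 2443638575839610600065 / 4541132625149952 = 538112.14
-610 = -610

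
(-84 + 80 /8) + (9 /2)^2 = -215 /4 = -53.75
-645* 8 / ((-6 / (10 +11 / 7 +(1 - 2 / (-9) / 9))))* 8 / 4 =12284240 / 567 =21665.33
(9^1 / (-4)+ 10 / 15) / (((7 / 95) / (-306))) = 92055 / 14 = 6575.36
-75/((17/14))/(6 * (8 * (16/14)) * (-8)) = 1225/8704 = 0.14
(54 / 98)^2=729 / 2401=0.30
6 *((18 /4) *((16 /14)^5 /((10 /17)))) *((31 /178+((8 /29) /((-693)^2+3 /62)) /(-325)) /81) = 1211546579436167168 /6296671363151066625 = 0.19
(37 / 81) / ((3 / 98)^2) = 487.45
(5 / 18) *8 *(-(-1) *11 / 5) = 4.89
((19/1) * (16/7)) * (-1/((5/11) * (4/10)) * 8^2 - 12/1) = -15808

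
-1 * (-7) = 7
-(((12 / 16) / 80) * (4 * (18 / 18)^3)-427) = 34157 / 80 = 426.96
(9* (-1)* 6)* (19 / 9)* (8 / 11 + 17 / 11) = -2850 / 11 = -259.09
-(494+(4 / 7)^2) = -24222 / 49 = -494.33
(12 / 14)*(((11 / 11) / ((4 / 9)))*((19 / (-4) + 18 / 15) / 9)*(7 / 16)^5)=-511413 / 41943040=-0.01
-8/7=-1.14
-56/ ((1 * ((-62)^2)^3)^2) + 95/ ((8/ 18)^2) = 193954083880092493148633/ 403283345299737477632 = 480.94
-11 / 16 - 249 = -249.69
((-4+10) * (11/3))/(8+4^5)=11/516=0.02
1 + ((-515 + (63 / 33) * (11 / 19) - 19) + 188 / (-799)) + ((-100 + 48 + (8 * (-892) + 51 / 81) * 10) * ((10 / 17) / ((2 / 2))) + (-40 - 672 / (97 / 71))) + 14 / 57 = -36432066760 / 845937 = -43067.12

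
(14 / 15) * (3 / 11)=14 / 55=0.25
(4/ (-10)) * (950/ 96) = -95/ 24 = -3.96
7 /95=0.07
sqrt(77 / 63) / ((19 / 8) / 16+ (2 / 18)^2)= 3456 *sqrt(11) / 1667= 6.88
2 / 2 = 1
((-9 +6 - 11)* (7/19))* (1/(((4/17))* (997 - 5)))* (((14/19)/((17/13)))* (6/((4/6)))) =-40131/358112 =-0.11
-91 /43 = -2.12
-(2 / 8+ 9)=-37 / 4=-9.25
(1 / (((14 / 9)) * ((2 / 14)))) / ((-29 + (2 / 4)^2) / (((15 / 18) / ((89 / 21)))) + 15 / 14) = -63 / 2032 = -0.03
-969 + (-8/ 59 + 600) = -21779/ 59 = -369.14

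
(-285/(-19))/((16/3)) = 45/16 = 2.81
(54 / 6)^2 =81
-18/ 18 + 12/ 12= 0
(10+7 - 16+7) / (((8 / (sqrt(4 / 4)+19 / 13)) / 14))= 448 / 13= 34.46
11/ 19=0.58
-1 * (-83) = 83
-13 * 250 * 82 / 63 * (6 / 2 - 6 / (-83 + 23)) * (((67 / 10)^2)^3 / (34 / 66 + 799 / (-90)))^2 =-147236137198299832774944147867 / 95958577400000000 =-1534371821547.03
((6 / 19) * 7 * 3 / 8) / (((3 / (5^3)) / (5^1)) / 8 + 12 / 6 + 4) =26250 / 190019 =0.14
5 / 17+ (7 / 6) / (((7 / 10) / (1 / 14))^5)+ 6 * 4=99996291271 / 4116067914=24.29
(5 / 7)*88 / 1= 440 / 7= 62.86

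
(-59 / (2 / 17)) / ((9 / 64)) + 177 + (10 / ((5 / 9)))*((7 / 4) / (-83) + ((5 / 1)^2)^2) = 11743435 / 1494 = 7860.40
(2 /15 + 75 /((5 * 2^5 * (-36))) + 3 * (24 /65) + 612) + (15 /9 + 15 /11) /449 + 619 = 151906745929 /123277440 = 1232.23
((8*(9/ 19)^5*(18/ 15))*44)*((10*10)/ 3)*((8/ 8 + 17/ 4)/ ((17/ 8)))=34919216640/ 42093683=829.56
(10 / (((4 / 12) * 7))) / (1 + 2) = 10 / 7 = 1.43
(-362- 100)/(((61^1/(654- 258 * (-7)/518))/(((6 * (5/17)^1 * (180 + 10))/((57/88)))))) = -5817873600/2257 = -2577702.08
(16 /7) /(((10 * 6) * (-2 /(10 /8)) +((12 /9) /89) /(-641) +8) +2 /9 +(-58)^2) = 4107528 /5887513807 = 0.00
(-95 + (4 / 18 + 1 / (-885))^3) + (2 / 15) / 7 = -12441671125504 / 131006129625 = -94.97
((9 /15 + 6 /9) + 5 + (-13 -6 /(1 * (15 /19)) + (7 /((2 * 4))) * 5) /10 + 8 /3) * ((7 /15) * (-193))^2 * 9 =533749.61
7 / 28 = 0.25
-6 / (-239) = 6 / 239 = 0.03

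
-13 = -13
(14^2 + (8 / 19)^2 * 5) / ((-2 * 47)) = -35538 / 16967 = -2.09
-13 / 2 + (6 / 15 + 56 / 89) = -4869 / 890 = -5.47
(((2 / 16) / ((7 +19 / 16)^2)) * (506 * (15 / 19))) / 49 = 242880 / 15976891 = 0.02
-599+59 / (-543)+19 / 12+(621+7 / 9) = 158029 / 6516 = 24.25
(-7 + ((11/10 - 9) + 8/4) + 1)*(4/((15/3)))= -9.52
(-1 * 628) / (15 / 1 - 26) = 628 / 11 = 57.09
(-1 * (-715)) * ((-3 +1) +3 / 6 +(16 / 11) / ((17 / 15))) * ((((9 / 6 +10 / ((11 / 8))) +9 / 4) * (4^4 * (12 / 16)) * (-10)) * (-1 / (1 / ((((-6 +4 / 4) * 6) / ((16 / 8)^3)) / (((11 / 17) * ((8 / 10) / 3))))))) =8618146875 / 121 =71224354.34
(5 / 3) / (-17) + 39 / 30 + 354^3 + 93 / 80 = 180996414767 / 4080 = 44361866.36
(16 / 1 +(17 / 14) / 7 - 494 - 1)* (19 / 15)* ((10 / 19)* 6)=-93850 / 49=-1915.31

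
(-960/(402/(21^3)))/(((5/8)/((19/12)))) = -3753792/67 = -56026.75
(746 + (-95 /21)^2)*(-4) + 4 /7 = -1351792 /441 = -3065.29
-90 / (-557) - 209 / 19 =-6037 / 557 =-10.84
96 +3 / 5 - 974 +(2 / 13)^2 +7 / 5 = -148040 / 169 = -875.98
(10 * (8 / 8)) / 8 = 5 / 4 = 1.25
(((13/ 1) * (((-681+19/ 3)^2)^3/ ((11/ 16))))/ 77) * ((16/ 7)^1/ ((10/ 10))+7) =215045699512806210.94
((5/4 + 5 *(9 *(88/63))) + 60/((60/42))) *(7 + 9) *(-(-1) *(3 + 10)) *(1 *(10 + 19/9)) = 267295.68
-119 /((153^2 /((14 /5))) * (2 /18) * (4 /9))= -49 /170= -0.29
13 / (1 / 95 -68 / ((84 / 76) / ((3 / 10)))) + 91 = 1107652 / 12267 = 90.30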